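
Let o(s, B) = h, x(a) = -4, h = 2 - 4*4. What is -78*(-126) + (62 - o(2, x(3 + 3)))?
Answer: 9904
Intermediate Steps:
h = -14 (h = 2 - 16 = -14)
o(s, B) = -14
-78*(-126) + (62 - o(2, x(3 + 3))) = -78*(-126) + (62 - 1*(-14)) = 9828 + (62 + 14) = 9828 + 76 = 9904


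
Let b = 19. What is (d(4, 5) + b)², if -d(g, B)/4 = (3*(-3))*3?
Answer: 16129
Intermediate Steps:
d(g, B) = 108 (d(g, B) = -4*3*(-3)*3 = -(-36)*3 = -4*(-27) = 108)
(d(4, 5) + b)² = (108 + 19)² = 127² = 16129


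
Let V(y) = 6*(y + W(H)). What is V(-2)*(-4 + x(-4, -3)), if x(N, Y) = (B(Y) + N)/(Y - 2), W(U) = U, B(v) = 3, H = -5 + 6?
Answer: 114/5 ≈ 22.800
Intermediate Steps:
H = 1
x(N, Y) = (3 + N)/(-2 + Y) (x(N, Y) = (3 + N)/(Y - 2) = (3 + N)/(-2 + Y))
V(y) = 6 + 6*y (V(y) = 6*(y + 1) = 6*(1 + y) = 6 + 6*y)
V(-2)*(-4 + x(-4, -3)) = (6 + 6*(-2))*(-4 + (3 - 4)/(-2 - 3)) = (6 - 12)*(-4 - 1/(-5)) = -6*(-4 - ⅕*(-1)) = -6*(-4 + ⅕) = -6*(-19/5) = 114/5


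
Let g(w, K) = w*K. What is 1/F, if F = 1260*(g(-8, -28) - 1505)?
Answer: -1/1614060 ≈ -6.1956e-7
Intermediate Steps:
g(w, K) = K*w
F = -1614060 (F = 1260*(-28*(-8) - 1505) = 1260*(224 - 1505) = 1260*(-1281) = -1614060)
1/F = 1/(-1614060) = -1/1614060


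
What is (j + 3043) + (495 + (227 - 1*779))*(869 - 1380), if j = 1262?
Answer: 33432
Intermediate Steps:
(j + 3043) + (495 + (227 - 1*779))*(869 - 1380) = (1262 + 3043) + (495 + (227 - 1*779))*(869 - 1380) = 4305 + (495 + (227 - 779))*(-511) = 4305 + (495 - 552)*(-511) = 4305 - 57*(-511) = 4305 + 29127 = 33432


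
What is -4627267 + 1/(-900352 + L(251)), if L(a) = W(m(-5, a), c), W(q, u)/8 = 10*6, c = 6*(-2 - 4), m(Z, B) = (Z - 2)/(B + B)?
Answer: -4163948009825/899872 ≈ -4.6273e+6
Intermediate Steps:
m(Z, B) = (-2 + Z)/(2*B) (m(Z, B) = (-2 + Z)/((2*B)) = (-2 + Z)*(1/(2*B)) = (-2 + Z)/(2*B))
c = -36 (c = 6*(-6) = -36)
W(q, u) = 480 (W(q, u) = 8*(10*6) = 8*60 = 480)
L(a) = 480
-4627267 + 1/(-900352 + L(251)) = -4627267 + 1/(-900352 + 480) = -4627267 + 1/(-899872) = -4627267 - 1/899872 = -4163948009825/899872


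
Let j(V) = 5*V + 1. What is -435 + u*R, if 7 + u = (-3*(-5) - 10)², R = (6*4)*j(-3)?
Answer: -6483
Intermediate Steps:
j(V) = 1 + 5*V
R = -336 (R = (6*4)*(1 + 5*(-3)) = 24*(1 - 15) = 24*(-14) = -336)
u = 18 (u = -7 + (-3*(-5) - 10)² = -7 + (15 - 10)² = -7 + 5² = -7 + 25 = 18)
-435 + u*R = -435 + 18*(-336) = -435 - 6048 = -6483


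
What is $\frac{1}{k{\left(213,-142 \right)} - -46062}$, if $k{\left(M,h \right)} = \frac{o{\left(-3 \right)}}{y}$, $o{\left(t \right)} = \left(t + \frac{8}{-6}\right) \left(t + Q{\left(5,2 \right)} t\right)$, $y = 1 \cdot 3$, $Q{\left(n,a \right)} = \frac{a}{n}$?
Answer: $\frac{15}{691021} \approx 2.1707 \cdot 10^{-5}$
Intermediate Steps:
$y = 3$
$o{\left(t \right)} = \frac{7 t \left(- \frac{4}{3} + t\right)}{5}$ ($o{\left(t \right)} = \left(t + \frac{8}{-6}\right) \left(t + \frac{2}{5} t\right) = \left(t + 8 \left(- \frac{1}{6}\right)\right) \left(t + 2 \cdot \frac{1}{5} t\right) = \left(t - \frac{4}{3}\right) \left(t + \frac{2 t}{5}\right) = \left(- \frac{4}{3} + t\right) \frac{7 t}{5} = \frac{7 t \left(- \frac{4}{3} + t\right)}{5}$)
$k{\left(M,h \right)} = \frac{91}{15}$ ($k{\left(M,h \right)} = \frac{\frac{7}{15} \left(-3\right) \left(-4 + 3 \left(-3\right)\right)}{3} = \frac{7}{15} \left(-3\right) \left(-4 - 9\right) \frac{1}{3} = \frac{7}{15} \left(-3\right) \left(-13\right) \frac{1}{3} = \frac{91}{5} \cdot \frac{1}{3} = \frac{91}{15}$)
$\frac{1}{k{\left(213,-142 \right)} - -46062} = \frac{1}{\frac{91}{15} - -46062} = \frac{1}{\frac{91}{15} + 46062} = \frac{1}{\frac{691021}{15}} = \frac{15}{691021}$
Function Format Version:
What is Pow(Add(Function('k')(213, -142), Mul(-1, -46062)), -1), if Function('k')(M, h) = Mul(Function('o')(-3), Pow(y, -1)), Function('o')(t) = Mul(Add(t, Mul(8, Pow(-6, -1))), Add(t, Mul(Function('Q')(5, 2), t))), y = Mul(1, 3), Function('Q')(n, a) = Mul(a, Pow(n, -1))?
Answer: Rational(15, 691021) ≈ 2.1707e-5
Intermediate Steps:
y = 3
Function('o')(t) = Mul(Rational(7, 5), t, Add(Rational(-4, 3), t)) (Function('o')(t) = Mul(Add(t, Mul(8, Pow(-6, -1))), Add(t, Mul(Mul(2, Pow(5, -1)), t))) = Mul(Add(t, Mul(8, Rational(-1, 6))), Add(t, Mul(Mul(2, Rational(1, 5)), t))) = Mul(Add(t, Rational(-4, 3)), Add(t, Mul(Rational(2, 5), t))) = Mul(Add(Rational(-4, 3), t), Mul(Rational(7, 5), t)) = Mul(Rational(7, 5), t, Add(Rational(-4, 3), t)))
Function('k')(M, h) = Rational(91, 15) (Function('k')(M, h) = Mul(Mul(Rational(7, 15), -3, Add(-4, Mul(3, -3))), Pow(3, -1)) = Mul(Mul(Rational(7, 15), -3, Add(-4, -9)), Rational(1, 3)) = Mul(Mul(Rational(7, 15), -3, -13), Rational(1, 3)) = Mul(Rational(91, 5), Rational(1, 3)) = Rational(91, 15))
Pow(Add(Function('k')(213, -142), Mul(-1, -46062)), -1) = Pow(Add(Rational(91, 15), Mul(-1, -46062)), -1) = Pow(Add(Rational(91, 15), 46062), -1) = Pow(Rational(691021, 15), -1) = Rational(15, 691021)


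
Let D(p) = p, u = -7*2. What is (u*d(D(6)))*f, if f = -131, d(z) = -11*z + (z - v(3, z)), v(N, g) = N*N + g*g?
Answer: -192570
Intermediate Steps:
v(N, g) = N² + g²
u = -14
d(z) = -9 - z² - 10*z (d(z) = -11*z + (z - (3² + z²)) = -11*z + (z - (9 + z²)) = -11*z + (z + (-9 - z²)) = -11*z + (-9 + z - z²) = -9 - z² - 10*z)
(u*d(D(6)))*f = -14*(-9 - 1*6² - 10*6)*(-131) = -14*(-9 - 1*36 - 60)*(-131) = -14*(-9 - 36 - 60)*(-131) = -14*(-105)*(-131) = 1470*(-131) = -192570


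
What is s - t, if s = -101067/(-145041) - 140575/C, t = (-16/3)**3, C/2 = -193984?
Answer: 77365435221895/506441400192 ≈ 152.76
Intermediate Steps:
C = -387968 (C = 2*(-193984) = -387968)
t = -4096/27 (t = (-16*1/3)**3 = (-16/3)**3 = -4096/27 ≈ -151.70)
s = 19866633477/18757088896 (s = -101067/(-145041) - 140575/(-387968) = -101067*(-1/145041) - 140575*(-1/387968) = 33689/48347 + 140575/387968 = 19866633477/18757088896 ≈ 1.0592)
s - t = 19866633477/18757088896 - 1*(-4096/27) = 19866633477/18757088896 + 4096/27 = 77365435221895/506441400192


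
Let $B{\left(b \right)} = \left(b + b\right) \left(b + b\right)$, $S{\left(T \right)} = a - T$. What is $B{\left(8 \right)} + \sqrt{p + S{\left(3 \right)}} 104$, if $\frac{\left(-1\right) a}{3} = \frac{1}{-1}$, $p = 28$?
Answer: $256 + 208 \sqrt{7} \approx 806.32$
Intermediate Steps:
$a = 3$ ($a = - \frac{3}{-1} = \left(-3\right) \left(-1\right) = 3$)
$S{\left(T \right)} = 3 - T$
$B{\left(b \right)} = 4 b^{2}$ ($B{\left(b \right)} = 2 b 2 b = 4 b^{2}$)
$B{\left(8 \right)} + \sqrt{p + S{\left(3 \right)}} 104 = 4 \cdot 8^{2} + \sqrt{28 + \left(3 - 3\right)} 104 = 4 \cdot 64 + \sqrt{28 + \left(3 - 3\right)} 104 = 256 + \sqrt{28 + 0} \cdot 104 = 256 + \sqrt{28} \cdot 104 = 256 + 2 \sqrt{7} \cdot 104 = 256 + 208 \sqrt{7}$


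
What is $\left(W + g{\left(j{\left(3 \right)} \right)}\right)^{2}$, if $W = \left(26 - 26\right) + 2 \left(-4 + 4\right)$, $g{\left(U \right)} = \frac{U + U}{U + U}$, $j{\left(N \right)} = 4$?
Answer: $1$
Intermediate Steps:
$g{\left(U \right)} = 1$ ($g{\left(U \right)} = \frac{2 U}{2 U} = 2 U \frac{1}{2 U} = 1$)
$W = 0$ ($W = \left(26 - 26\right) + 2 \cdot 0 = 0 + 0 = 0$)
$\left(W + g{\left(j{\left(3 \right)} \right)}\right)^{2} = \left(0 + 1\right)^{2} = 1^{2} = 1$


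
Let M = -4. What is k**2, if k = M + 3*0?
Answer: 16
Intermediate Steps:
k = -4 (k = -4 + 3*0 = -4 + 0 = -4)
k**2 = (-4)**2 = 16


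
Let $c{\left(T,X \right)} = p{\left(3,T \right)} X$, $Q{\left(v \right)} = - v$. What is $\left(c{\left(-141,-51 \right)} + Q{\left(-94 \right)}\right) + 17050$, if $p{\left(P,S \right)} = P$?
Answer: $16991$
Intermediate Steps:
$c{\left(T,X \right)} = 3 X$
$\left(c{\left(-141,-51 \right)} + Q{\left(-94 \right)}\right) + 17050 = \left(3 \left(-51\right) - -94\right) + 17050 = \left(-153 + 94\right) + 17050 = -59 + 17050 = 16991$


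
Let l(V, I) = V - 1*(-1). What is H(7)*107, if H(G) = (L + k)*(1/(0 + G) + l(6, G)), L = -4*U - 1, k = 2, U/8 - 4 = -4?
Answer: 5350/7 ≈ 764.29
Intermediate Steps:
U = 0 (U = 32 + 8*(-4) = 32 - 32 = 0)
L = -1 (L = -4*0 - 1 = 0 - 1 = -1)
l(V, I) = 1 + V (l(V, I) = V + 1 = 1 + V)
H(G) = 7 + 1/G (H(G) = (-1 + 2)*(1/(0 + G) + (1 + 6)) = 1*(1/G + 7) = 1*(7 + 1/G) = 7 + 1/G)
H(7)*107 = (7 + 1/7)*107 = (7 + ⅐)*107 = (50/7)*107 = 5350/7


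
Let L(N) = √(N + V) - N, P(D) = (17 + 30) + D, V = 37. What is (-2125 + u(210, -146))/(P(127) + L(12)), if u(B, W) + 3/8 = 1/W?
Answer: -1241223/98696 ≈ -12.576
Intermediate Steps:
P(D) = 47 + D
L(N) = √(37 + N) - N (L(N) = √(N + 37) - N = √(37 + N) - N)
u(B, W) = -3/8 + 1/W
(-2125 + u(210, -146))/(P(127) + L(12)) = (-2125 + (-3/8 + 1/(-146)))/((47 + 127) + (√(37 + 12) - 1*12)) = (-2125 + (-3/8 - 1/146))/(174 + (√49 - 12)) = (-2125 - 223/584)/(174 + (7 - 12)) = -1241223/(584*(174 - 5)) = -1241223/584/169 = -1241223/584*1/169 = -1241223/98696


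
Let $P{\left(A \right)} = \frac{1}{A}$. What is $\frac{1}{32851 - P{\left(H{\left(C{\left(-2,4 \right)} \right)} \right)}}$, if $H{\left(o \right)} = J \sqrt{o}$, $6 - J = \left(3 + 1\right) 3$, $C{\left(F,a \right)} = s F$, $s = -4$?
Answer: $\frac{9461088}{310806201887} - \frac{12 \sqrt{2}}{310806201887} \approx 3.044 \cdot 10^{-5}$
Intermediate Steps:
$C{\left(F,a \right)} = - 4 F$
$J = -6$ ($J = 6 - \left(3 + 1\right) 3 = 6 - 4 \cdot 3 = 6 - 12 = -6$)
$H{\left(o \right)} = - 6 \sqrt{o}$
$\frac{1}{32851 - P{\left(H{\left(C{\left(-2,4 \right)} \right)} \right)}} = \frac{1}{32851 - \frac{1}{\left(-6\right) \sqrt{\left(-4\right) \left(-2\right)}}} = \frac{1}{32851 - \frac{1}{\left(-6\right) \sqrt{8}}} = \frac{1}{32851 - \frac{1}{\left(-6\right) 2 \sqrt{2}}} = \frac{1}{32851 - \frac{1}{\left(-12\right) \sqrt{2}}} = \frac{1}{32851 - - \frac{\sqrt{2}}{24}} = \frac{1}{32851 + \frac{\sqrt{2}}{24}}$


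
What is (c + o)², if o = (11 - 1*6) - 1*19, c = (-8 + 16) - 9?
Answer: 225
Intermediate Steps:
c = -1 (c = 8 - 9 = -1)
o = -14 (o = (11 - 6) - 19 = 5 - 19 = -14)
(c + o)² = (-1 - 14)² = (-15)² = 225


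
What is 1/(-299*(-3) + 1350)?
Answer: 1/2247 ≈ 0.00044504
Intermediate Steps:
1/(-299*(-3) + 1350) = 1/(897 + 1350) = 1/2247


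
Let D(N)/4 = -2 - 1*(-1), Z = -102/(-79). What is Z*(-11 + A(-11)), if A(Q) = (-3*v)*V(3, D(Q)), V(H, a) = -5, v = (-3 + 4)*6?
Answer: 102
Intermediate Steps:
Z = 102/79 (Z = -102*(-1/79) = 102/79 ≈ 1.2911)
D(N) = -4 (D(N) = 4*(-2 - 1*(-1)) = 4*(-2 + 1) = 4*(-1) = -4)
v = 6 (v = 1*6 = 6)
A(Q) = 90 (A(Q) = -3*6*(-5) = -18*(-5) = 90)
Z*(-11 + A(-11)) = 102*(-11 + 90)/79 = (102/79)*79 = 102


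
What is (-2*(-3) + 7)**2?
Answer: 169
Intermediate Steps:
(-2*(-3) + 7)**2 = (6 + 7)**2 = 13**2 = 169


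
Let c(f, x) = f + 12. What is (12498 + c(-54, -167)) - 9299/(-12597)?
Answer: 9230443/741 ≈ 12457.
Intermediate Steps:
c(f, x) = 12 + f
(12498 + c(-54, -167)) - 9299/(-12597) = (12498 + (12 - 54)) - 9299/(-12597) = (12498 - 42) - 9299*(-1/12597) = 12456 + 547/741 = 9230443/741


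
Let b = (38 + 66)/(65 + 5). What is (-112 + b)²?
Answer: 14961424/1225 ≈ 12213.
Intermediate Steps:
b = 52/35 (b = 104/70 = 104*(1/70) = 52/35 ≈ 1.4857)
(-112 + b)² = (-112 + 52/35)² = (-3868/35)² = 14961424/1225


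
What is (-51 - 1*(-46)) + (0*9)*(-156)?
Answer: -5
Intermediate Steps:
(-51 - 1*(-46)) + (0*9)*(-156) = (-51 + 46) + 0*(-156) = -5 + 0 = -5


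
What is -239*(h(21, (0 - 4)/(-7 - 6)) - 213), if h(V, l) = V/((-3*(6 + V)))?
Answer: 1376162/27 ≈ 50969.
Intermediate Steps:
h(V, l) = V/(-18 - 3*V)
-239*(h(21, (0 - 4)/(-7 - 6)) - 213) = -239*(-1*21/(18 + 3*21) - 213) = -239*(-1*21/(18 + 63) - 213) = -239*(-1*21/81 - 213) = -239*(-1*21*1/81 - 213) = -239*(-7/27 - 213) = -239*(-5758/27) = 1376162/27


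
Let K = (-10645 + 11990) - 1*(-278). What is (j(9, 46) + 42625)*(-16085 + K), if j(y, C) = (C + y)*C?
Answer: -653031610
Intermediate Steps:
j(y, C) = C*(C + y)
K = 1623 (K = 1345 + 278 = 1623)
(j(9, 46) + 42625)*(-16085 + K) = (46*(46 + 9) + 42625)*(-16085 + 1623) = (46*55 + 42625)*(-14462) = (2530 + 42625)*(-14462) = 45155*(-14462) = -653031610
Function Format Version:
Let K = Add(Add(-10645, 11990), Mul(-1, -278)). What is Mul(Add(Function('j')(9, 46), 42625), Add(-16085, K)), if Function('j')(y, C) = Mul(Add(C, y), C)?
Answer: -653031610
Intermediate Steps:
Function('j')(y, C) = Mul(C, Add(C, y))
K = 1623 (K = Add(1345, 278) = 1623)
Mul(Add(Function('j')(9, 46), 42625), Add(-16085, K)) = Mul(Add(Mul(46, Add(46, 9)), 42625), Add(-16085, 1623)) = Mul(Add(Mul(46, 55), 42625), -14462) = Mul(Add(2530, 42625), -14462) = Mul(45155, -14462) = -653031610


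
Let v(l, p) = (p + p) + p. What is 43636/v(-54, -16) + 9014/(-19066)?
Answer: -104049581/114396 ≈ -909.56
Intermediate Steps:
v(l, p) = 3*p (v(l, p) = 2*p + p = 3*p)
43636/v(-54, -16) + 9014/(-19066) = 43636/((3*(-16))) + 9014/(-19066) = 43636/(-48) + 9014*(-1/19066) = 43636*(-1/48) - 4507/9533 = -10909/12 - 4507/9533 = -104049581/114396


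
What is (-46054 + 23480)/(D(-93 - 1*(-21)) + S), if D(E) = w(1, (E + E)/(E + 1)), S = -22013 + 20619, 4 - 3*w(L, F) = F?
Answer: 2404131/148391 ≈ 16.201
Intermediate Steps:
w(L, F) = 4/3 - F/3
S = -1394
D(E) = 4/3 - 2*E/(3*(1 + E)) (D(E) = 4/3 - (E + E)/(3*(E + 1)) = 4/3 - 2*E/(3*(1 + E)))
(-46054 + 23480)/(D(-93 - 1*(-21)) + S) = (-46054 + 23480)/(2*(2 + (-93 - 1*(-21)))/(3*(1 + (-93 - 1*(-21)))) - 1394) = -22574/(2*(2 + (-93 + 21))/(3*(1 + (-93 + 21))) - 1394) = -22574/(2*(2 - 72)/(3*(1 - 72)) - 1394) = -22574/((2/3)*(-70)/(-71) - 1394) = -22574/((2/3)*(-1/71)*(-70) - 1394) = -22574/(140/213 - 1394) = -22574/(-296782/213) = -22574*(-213/296782) = 2404131/148391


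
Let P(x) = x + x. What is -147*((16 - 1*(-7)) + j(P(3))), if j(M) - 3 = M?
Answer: -4704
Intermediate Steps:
P(x) = 2*x
j(M) = 3 + M
-147*((16 - 1*(-7)) + j(P(3))) = -147*((16 - 1*(-7)) + (3 + 2*3)) = -147*((16 + 7) + (3 + 6)) = -147*(23 + 9) = -147*32 = -4704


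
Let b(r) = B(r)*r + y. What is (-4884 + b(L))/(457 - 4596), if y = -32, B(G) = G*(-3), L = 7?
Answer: 5063/4139 ≈ 1.2232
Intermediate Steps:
B(G) = -3*G
b(r) = -32 - 3*r² (b(r) = (-3*r)*r - 32 = -3*r² - 32 = -32 - 3*r²)
(-4884 + b(L))/(457 - 4596) = (-4884 + (-32 - 3*7²))/(457 - 4596) = (-4884 + (-32 - 3*49))/(-4139) = (-4884 + (-32 - 147))*(-1/4139) = (-4884 - 179)*(-1/4139) = -5063*(-1/4139) = 5063/4139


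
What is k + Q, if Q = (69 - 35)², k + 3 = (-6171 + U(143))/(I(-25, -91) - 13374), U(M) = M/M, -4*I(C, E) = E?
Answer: 12320129/10681 ≈ 1153.5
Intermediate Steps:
I(C, E) = -E/4
U(M) = 1
k = -27107/10681 (k = -3 + (-6171 + 1)/(-¼*(-91) - 13374) = -3 - 6170/(91/4 - 13374) = -3 - 6170/(-53405/4) = -3 - 6170*(-4/53405) = -3 + 4936/10681 = -27107/10681 ≈ -2.5379)
Q = 1156 (Q = 34² = 1156)
k + Q = -27107/10681 + 1156 = 12320129/10681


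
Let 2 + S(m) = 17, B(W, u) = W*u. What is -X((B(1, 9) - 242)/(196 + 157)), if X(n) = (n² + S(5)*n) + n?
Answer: 1261695/124609 ≈ 10.125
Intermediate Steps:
S(m) = 15 (S(m) = -2 + 17 = 15)
X(n) = n² + 16*n (X(n) = (n² + 15*n) + n = n² + 16*n)
-X((B(1, 9) - 242)/(196 + 157)) = -(1*9 - 242)/(196 + 157)*(16 + (1*9 - 242)/(196 + 157)) = -(9 - 242)/353*(16 + (9 - 242)/353) = -(-233*1/353)*(16 - 233*1/353) = -(-233)*(16 - 233/353)/353 = -(-233)*5415/(353*353) = -1*(-1261695/124609) = 1261695/124609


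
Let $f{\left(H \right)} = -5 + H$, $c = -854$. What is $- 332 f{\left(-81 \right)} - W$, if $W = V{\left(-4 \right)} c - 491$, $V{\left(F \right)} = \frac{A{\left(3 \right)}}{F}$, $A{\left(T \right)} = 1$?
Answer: $\frac{57659}{2} \approx 28830.0$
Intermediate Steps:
$V{\left(F \right)} = \frac{1}{F}$ ($V{\left(F \right)} = 1 \frac{1}{F} = \frac{1}{F}$)
$W = - \frac{555}{2}$ ($W = \frac{1}{-4} \left(-854\right) - 491 = \left(- \frac{1}{4}\right) \left(-854\right) - 491 = \frac{427}{2} - 491 = - \frac{555}{2} \approx -277.5$)
$- 332 f{\left(-81 \right)} - W = - 332 \left(-5 - 81\right) - - \frac{555}{2} = \left(-332\right) \left(-86\right) + \frac{555}{2} = 28552 + \frac{555}{2} = \frac{57659}{2}$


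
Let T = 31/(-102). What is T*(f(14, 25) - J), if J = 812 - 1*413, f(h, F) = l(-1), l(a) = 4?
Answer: 12245/102 ≈ 120.05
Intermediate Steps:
f(h, F) = 4
J = 399 (J = 812 - 413 = 399)
T = -31/102 (T = 31*(-1/102) = -31/102 ≈ -0.30392)
T*(f(14, 25) - J) = -31*(4 - 1*399)/102 = -31*(4 - 399)/102 = -31/102*(-395) = 12245/102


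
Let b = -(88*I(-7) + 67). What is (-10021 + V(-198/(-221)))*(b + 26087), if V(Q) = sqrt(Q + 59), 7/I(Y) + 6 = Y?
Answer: -3395876396/13 + 338876*sqrt(2925377)/2873 ≈ -2.6102e+8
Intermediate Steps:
I(Y) = 7/(-6 + Y)
V(Q) = sqrt(59 + Q)
b = -255/13 (b = -(88*(7/(-6 - 7)) + 67) = -(88*(7/(-13)) + 67) = -(88*(7*(-1/13)) + 67) = -(88*(-7/13) + 67) = -(-616/13 + 67) = -1*255/13 = -255/13 ≈ -19.615)
(-10021 + V(-198/(-221)))*(b + 26087) = (-10021 + sqrt(59 - 198/(-221)))*(-255/13 + 26087) = (-10021 + sqrt(59 - 198*(-1/221)))*(338876/13) = (-10021 + sqrt(59 + 198/221))*(338876/13) = (-10021 + sqrt(13237/221))*(338876/13) = (-10021 + sqrt(2925377)/221)*(338876/13) = -3395876396/13 + 338876*sqrt(2925377)/2873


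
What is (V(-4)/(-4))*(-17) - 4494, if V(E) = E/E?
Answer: -17959/4 ≈ -4489.8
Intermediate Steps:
V(E) = 1
(V(-4)/(-4))*(-17) - 4494 = (1/(-4))*(-17) - 4494 = -¼*1*(-17) - 4494 = -¼*(-17) - 4494 = 17/4 - 4494 = -17959/4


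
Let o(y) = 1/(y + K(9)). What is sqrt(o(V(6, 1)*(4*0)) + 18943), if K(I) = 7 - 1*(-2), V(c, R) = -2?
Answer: 2*sqrt(42622)/3 ≈ 137.63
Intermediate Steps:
K(I) = 9 (K(I) = 7 + 2 = 9)
o(y) = 1/(9 + y) (o(y) = 1/(y + 9) = 1/(9 + y))
sqrt(o(V(6, 1)*(4*0)) + 18943) = sqrt(1/(9 - 8*0) + 18943) = sqrt(1/(9 - 2*0) + 18943) = sqrt(1/(9 + 0) + 18943) = sqrt(1/9 + 18943) = sqrt(170488/9) = 2*sqrt(42622)/3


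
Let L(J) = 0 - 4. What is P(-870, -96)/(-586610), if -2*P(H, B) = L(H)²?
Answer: 4/293305 ≈ 1.3638e-5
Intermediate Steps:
L(J) = -4
P(H, B) = -8 (P(H, B) = -½*(-4)² = -½*16 = -8)
P(-870, -96)/(-586610) = -8/(-586610) = -8*(-1/586610) = 4/293305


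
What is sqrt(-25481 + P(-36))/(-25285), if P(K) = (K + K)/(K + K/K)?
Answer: -I*sqrt(31211705)/884975 ≈ -0.0063129*I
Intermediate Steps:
P(K) = 2*K/(1 + K) (P(K) = (2*K)/(K + 1) = (2*K)/(1 + K) = 2*K/(1 + K))
sqrt(-25481 + P(-36))/(-25285) = sqrt(-25481 + 2*(-36)/(1 - 36))/(-25285) = sqrt(-25481 + 2*(-36)/(-35))*(-1/25285) = sqrt(-25481 + 2*(-36)*(-1/35))*(-1/25285) = sqrt(-25481 + 72/35)*(-1/25285) = sqrt(-891763/35)*(-1/25285) = (I*sqrt(31211705)/35)*(-1/25285) = -I*sqrt(31211705)/884975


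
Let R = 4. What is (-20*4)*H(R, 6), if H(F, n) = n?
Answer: -480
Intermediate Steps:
(-20*4)*H(R, 6) = -20*4*6 = -80*6 = -480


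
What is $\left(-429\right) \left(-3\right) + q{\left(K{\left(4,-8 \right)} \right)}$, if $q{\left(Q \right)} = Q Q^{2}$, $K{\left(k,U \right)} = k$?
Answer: $1351$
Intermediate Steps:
$q{\left(Q \right)} = Q^{3}$
$\left(-429\right) \left(-3\right) + q{\left(K{\left(4,-8 \right)} \right)} = \left(-429\right) \left(-3\right) + 4^{3} = 1287 + 64 = 1351$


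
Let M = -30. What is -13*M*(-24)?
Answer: -9360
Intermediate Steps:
-13*M*(-24) = -13*(-30)*(-24) = 390*(-24) = -9360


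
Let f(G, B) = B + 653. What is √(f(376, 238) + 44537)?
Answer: 2*√11357 ≈ 213.14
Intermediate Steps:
f(G, B) = 653 + B
√(f(376, 238) + 44537) = √((653 + 238) + 44537) = √(891 + 44537) = √45428 = 2*√11357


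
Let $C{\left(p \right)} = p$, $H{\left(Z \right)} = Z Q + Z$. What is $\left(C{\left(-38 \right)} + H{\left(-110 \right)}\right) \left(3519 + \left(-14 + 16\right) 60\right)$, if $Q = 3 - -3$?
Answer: $-2940312$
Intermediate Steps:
$Q = 6$ ($Q = 3 + 3 = 6$)
$H{\left(Z \right)} = 7 Z$ ($H{\left(Z \right)} = Z 6 + Z = 6 Z + Z = 7 Z$)
$\left(C{\left(-38 \right)} + H{\left(-110 \right)}\right) \left(3519 + \left(-14 + 16\right) 60\right) = \left(-38 + 7 \left(-110\right)\right) \left(3519 + \left(-14 + 16\right) 60\right) = \left(-38 - 770\right) \left(3519 + 2 \cdot 60\right) = - 808 \left(3519 + 120\right) = \left(-808\right) 3639 = -2940312$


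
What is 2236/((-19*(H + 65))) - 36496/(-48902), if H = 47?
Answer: -565739/1858276 ≈ -0.30444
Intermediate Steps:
2236/((-19*(H + 65))) - 36496/(-48902) = 2236/((-19*(47 + 65))) - 36496/(-48902) = 2236/((-19*112)) - 36496*(-1/48902) = 2236/(-2128) + 18248/24451 = 2236*(-1/2128) + 18248/24451 = -559/532 + 18248/24451 = -565739/1858276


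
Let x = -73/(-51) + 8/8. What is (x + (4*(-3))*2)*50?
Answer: -55000/51 ≈ -1078.4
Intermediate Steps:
x = 124/51 (x = -73*(-1/51) + 8*(1/8) = 73/51 + 1 = 124/51 ≈ 2.4314)
(x + (4*(-3))*2)*50 = (124/51 + (4*(-3))*2)*50 = (124/51 - 12*2)*50 = (124/51 - 24)*50 = -1100/51*50 = -55000/51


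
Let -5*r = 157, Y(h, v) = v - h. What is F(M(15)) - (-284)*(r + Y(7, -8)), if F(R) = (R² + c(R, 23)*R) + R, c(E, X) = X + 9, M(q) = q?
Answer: -62288/5 ≈ -12458.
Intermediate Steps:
r = -157/5 (r = -⅕*157 = -157/5 ≈ -31.400)
c(E, X) = 9 + X
F(R) = R² + 33*R (F(R) = (R² + (9 + 23)*R) + R = (R² + 32*R) + R = R² + 33*R)
F(M(15)) - (-284)*(r + Y(7, -8)) = 15*(33 + 15) - (-284)*(-157/5 + (-8 - 1*7)) = 15*48 - (-284)*(-157/5 + (-8 - 7)) = 720 - (-284)*(-157/5 - 15) = 720 - (-284)*(-232)/5 = 720 - 1*65888/5 = 720 - 65888/5 = -62288/5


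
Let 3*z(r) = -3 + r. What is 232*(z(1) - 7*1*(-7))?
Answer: 33640/3 ≈ 11213.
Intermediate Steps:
z(r) = -1 + r/3 (z(r) = (-3 + r)/3 = -1 + r/3)
232*(z(1) - 7*1*(-7)) = 232*((-1 + (1/3)*1) - 7*1*(-7)) = 232*((-1 + 1/3) - 7*(-7)) = 232*(-2/3 + 49) = 232*(145/3) = 33640/3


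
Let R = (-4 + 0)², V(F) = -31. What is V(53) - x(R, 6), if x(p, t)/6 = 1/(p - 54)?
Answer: -586/19 ≈ -30.842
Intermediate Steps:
R = 16 (R = (-4)² = 16)
x(p, t) = 6/(-54 + p) (x(p, t) = 6/(p - 54) = 6/(-54 + p))
V(53) - x(R, 6) = -31 - 6/(-54 + 16) = -31 - 6/(-38) = -31 - 6*(-1)/38 = -31 - 1*(-3/19) = -31 + 3/19 = -586/19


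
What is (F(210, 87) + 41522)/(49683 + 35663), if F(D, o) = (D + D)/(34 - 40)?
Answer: 20726/42673 ≈ 0.48569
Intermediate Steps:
F(D, o) = -D/3 (F(D, o) = (2*D)/(-6) = (2*D)*(-⅙) = -D/3)
(F(210, 87) + 41522)/(49683 + 35663) = (-⅓*210 + 41522)/(49683 + 35663) = (-70 + 41522)/85346 = 41452*(1/85346) = 20726/42673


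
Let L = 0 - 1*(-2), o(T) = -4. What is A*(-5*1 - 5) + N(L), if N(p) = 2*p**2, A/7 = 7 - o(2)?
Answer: -762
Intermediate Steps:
L = 2 (L = 0 + 2 = 2)
A = 77 (A = 7*(7 - 1*(-4)) = 7*(7 + 4) = 7*11 = 77)
A*(-5*1 - 5) + N(L) = 77*(-5*1 - 5) + 2*2**2 = 77*(-5 - 5) + 2*4 = 77*(-10) + 8 = -770 + 8 = -762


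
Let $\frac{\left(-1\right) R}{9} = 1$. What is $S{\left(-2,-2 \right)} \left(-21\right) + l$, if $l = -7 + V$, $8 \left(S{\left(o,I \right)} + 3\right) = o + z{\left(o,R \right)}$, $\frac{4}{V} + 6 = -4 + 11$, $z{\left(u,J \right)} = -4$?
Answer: $\frac{303}{4} \approx 75.75$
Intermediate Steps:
$R = -9$ ($R = \left(-9\right) 1 = -9$)
$V = 4$ ($V = \frac{4}{-6 + \left(-4 + 11\right)} = \frac{4}{-6 + 7} = \frac{4}{1} = 4 \cdot 1 = 4$)
$S{\left(o,I \right)} = - \frac{7}{2} + \frac{o}{8}$ ($S{\left(o,I \right)} = -3 + \frac{o - 4}{8} = -3 + \frac{-4 + o}{8} = -3 + \left(- \frac{1}{2} + \frac{o}{8}\right) = - \frac{7}{2} + \frac{o}{8}$)
$l = -3$ ($l = -7 + 4 = -3$)
$S{\left(-2,-2 \right)} \left(-21\right) + l = \left(- \frac{7}{2} + \frac{1}{8} \left(-2\right)\right) \left(-21\right) - 3 = \left(- \frac{7}{2} - \frac{1}{4}\right) \left(-21\right) - 3 = \left(- \frac{15}{4}\right) \left(-21\right) - 3 = \frac{315}{4} - 3 = \frac{303}{4}$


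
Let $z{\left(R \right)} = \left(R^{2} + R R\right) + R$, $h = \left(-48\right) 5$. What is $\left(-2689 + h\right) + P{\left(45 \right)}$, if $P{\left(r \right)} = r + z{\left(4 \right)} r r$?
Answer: $70016$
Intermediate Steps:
$h = -240$
$z{\left(R \right)} = R + 2 R^{2}$ ($z{\left(R \right)} = \left(R^{2} + R^{2}\right) + R = 2 R^{2} + R = R + 2 R^{2}$)
$P{\left(r \right)} = r + 36 r^{2}$ ($P{\left(r \right)} = r + 4 \left(1 + 2 \cdot 4\right) r r = r + 4 \left(1 + 8\right) r^{2} = r + 4 \cdot 9 r^{2} = r + 36 r^{2}$)
$\left(-2689 + h\right) + P{\left(45 \right)} = \left(-2689 - 240\right) + 45 \left(1 + 36 \cdot 45\right) = -2929 + 45 \left(1 + 1620\right) = -2929 + 45 \cdot 1621 = -2929 + 72945 = 70016$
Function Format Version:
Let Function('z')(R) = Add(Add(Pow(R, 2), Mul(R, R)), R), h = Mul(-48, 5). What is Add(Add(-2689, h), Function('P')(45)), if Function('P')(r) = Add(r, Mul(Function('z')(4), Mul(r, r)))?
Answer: 70016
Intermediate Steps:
h = -240
Function('z')(R) = Add(R, Mul(2, Pow(R, 2))) (Function('z')(R) = Add(Add(Pow(R, 2), Pow(R, 2)), R) = Add(Mul(2, Pow(R, 2)), R) = Add(R, Mul(2, Pow(R, 2))))
Function('P')(r) = Add(r, Mul(36, Pow(r, 2))) (Function('P')(r) = Add(r, Mul(Mul(4, Add(1, Mul(2, 4))), Mul(r, r))) = Add(r, Mul(Mul(4, Add(1, 8)), Pow(r, 2))) = Add(r, Mul(Mul(4, 9), Pow(r, 2))) = Add(r, Mul(36, Pow(r, 2))))
Add(Add(-2689, h), Function('P')(45)) = Add(Add(-2689, -240), Mul(45, Add(1, Mul(36, 45)))) = Add(-2929, Mul(45, Add(1, 1620))) = Add(-2929, Mul(45, 1621)) = Add(-2929, 72945) = 70016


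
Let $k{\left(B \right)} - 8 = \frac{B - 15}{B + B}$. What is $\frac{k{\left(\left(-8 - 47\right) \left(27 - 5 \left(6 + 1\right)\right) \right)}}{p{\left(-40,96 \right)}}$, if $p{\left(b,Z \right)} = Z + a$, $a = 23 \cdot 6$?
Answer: $\frac{1493}{41184} \approx 0.036252$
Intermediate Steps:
$k{\left(B \right)} = 8 + \frac{-15 + B}{2 B}$ ($k{\left(B \right)} = 8 + \frac{B - 15}{B + B} = 8 + \frac{-15 + B}{2 B}$)
$a = 138$
$p{\left(b,Z \right)} = 138 + Z$ ($p{\left(b,Z \right)} = Z + 138 = 138 + Z$)
$\frac{k{\left(\left(-8 - 47\right) \left(27 - 5 \left(6 + 1\right)\right) \right)}}{p{\left(-40,96 \right)}} = \frac{\frac{1}{2} \frac{1}{\left(-8 - 47\right) \left(27 - 5 \left(6 + 1\right)\right)} \left(-15 + 17 \left(-8 - 47\right) \left(27 - 5 \left(6 + 1\right)\right)\right)}{138 + 96} = \frac{\frac{1}{2} \frac{1}{\left(-55\right) \left(27 - 35\right)} \left(-15 + 17 \left(- 55 \left(27 - 35\right)\right)\right)}{234} = \frac{-15 + 17 \left(- 55 \left(27 - 35\right)\right)}{2 \left(- 55 \left(27 - 35\right)\right)} \frac{1}{234} = \frac{-15 + 17 \left(\left(-55\right) \left(-8\right)\right)}{2 \left(\left(-55\right) \left(-8\right)\right)} \frac{1}{234} = \frac{-15 + 17 \cdot 440}{2 \cdot 440} \cdot \frac{1}{234} = \frac{1}{2} \cdot \frac{1}{440} \left(-15 + 7480\right) \frac{1}{234} = \frac{1}{2} \cdot \frac{1}{440} \cdot 7465 \cdot \frac{1}{234} = \frac{1493}{176} \cdot \frac{1}{234} = \frac{1493}{41184}$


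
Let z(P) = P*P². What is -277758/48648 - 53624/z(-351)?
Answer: -2001438923051/350618711508 ≈ -5.7083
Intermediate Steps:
z(P) = P³
-277758/48648 - 53624/z(-351) = -277758/48648 - 53624/((-351)³) = -277758*1/48648 - 53624/(-43243551) = -46293/8108 - 53624*(-1/43243551) = -46293/8108 + 53624/43243551 = -2001438923051/350618711508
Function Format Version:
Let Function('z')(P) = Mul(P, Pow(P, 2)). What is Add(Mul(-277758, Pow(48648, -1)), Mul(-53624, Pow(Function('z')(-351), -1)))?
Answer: Rational(-2001438923051, 350618711508) ≈ -5.7083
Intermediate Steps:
Function('z')(P) = Pow(P, 3)
Add(Mul(-277758, Pow(48648, -1)), Mul(-53624, Pow(Function('z')(-351), -1))) = Add(Mul(-277758, Pow(48648, -1)), Mul(-53624, Pow(Pow(-351, 3), -1))) = Add(Mul(-277758, Rational(1, 48648)), Mul(-53624, Pow(-43243551, -1))) = Add(Rational(-46293, 8108), Mul(-53624, Rational(-1, 43243551))) = Add(Rational(-46293, 8108), Rational(53624, 43243551)) = Rational(-2001438923051, 350618711508)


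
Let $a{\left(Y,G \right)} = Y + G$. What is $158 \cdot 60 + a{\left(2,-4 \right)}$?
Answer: $9478$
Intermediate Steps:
$a{\left(Y,G \right)} = G + Y$
$158 \cdot 60 + a{\left(2,-4 \right)} = 158 \cdot 60 + \left(-4 + 2\right) = 9480 - 2 = 9478$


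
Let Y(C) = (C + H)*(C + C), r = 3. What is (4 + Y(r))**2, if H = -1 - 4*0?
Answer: 256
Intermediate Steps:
H = -1 (H = -1 + 0 = -1)
Y(C) = 2*C*(-1 + C) (Y(C) = (C - 1)*(C + C) = (-1 + C)*(2*C) = 2*C*(-1 + C))
(4 + Y(r))**2 = (4 + 2*3*(-1 + 3))**2 = (4 + 2*3*2)**2 = (4 + 12)**2 = 16**2 = 256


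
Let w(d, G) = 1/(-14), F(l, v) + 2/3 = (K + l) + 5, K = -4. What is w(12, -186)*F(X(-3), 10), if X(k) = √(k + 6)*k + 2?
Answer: -⅙ + 3*√3/14 ≈ 0.20449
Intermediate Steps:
X(k) = 2 + k*√(6 + k) (X(k) = √(6 + k)*k + 2 = k*√(6 + k) + 2 = 2 + k*√(6 + k))
F(l, v) = ⅓ + l (F(l, v) = -⅔ + ((-4 + l) + 5) = -⅔ + (1 + l) = ⅓ + l)
w(d, G) = -1/14
w(12, -186)*F(X(-3), 10) = -(⅓ + (2 - 3*√(6 - 3)))/14 = -(⅓ + (2 - 3*√3))/14 = -(7/3 - 3*√3)/14 = -⅙ + 3*√3/14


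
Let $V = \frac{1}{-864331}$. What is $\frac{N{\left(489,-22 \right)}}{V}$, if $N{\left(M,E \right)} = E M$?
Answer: $9298472898$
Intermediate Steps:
$V = - \frac{1}{864331} \approx -1.157 \cdot 10^{-6}$
$\frac{N{\left(489,-22 \right)}}{V} = \frac{\left(-22\right) 489}{- \frac{1}{864331}} = \left(-10758\right) \left(-864331\right) = 9298472898$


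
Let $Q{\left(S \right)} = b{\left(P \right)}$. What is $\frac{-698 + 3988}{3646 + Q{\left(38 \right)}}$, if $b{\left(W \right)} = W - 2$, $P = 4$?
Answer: $\frac{1645}{1824} \approx 0.90186$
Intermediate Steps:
$b{\left(W \right)} = -2 + W$
$Q{\left(S \right)} = 2$ ($Q{\left(S \right)} = -2 + 4 = 2$)
$\frac{-698 + 3988}{3646 + Q{\left(38 \right)}} = \frac{-698 + 3988}{3646 + 2} = \frac{3290}{3648} = 3290 \cdot \frac{1}{3648} = \frac{1645}{1824}$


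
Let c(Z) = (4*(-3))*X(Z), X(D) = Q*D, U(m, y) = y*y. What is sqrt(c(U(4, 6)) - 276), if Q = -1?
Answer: 2*sqrt(39) ≈ 12.490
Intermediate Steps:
U(m, y) = y**2
X(D) = -D
c(Z) = 12*Z (c(Z) = (4*(-3))*(-Z) = -(-12)*Z = 12*Z)
sqrt(c(U(4, 6)) - 276) = sqrt(12*6**2 - 276) = sqrt(12*36 - 276) = sqrt(432 - 276) = sqrt(156) = 2*sqrt(39)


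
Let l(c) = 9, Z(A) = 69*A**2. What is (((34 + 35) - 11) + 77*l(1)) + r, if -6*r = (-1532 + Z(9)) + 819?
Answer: -185/3 ≈ -61.667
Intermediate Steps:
r = -2438/3 (r = -((-1532 + 69*9**2) + 819)/6 = -((-1532 + 69*81) + 819)/6 = -((-1532 + 5589) + 819)/6 = -(4057 + 819)/6 = -1/6*4876 = -2438/3 ≈ -812.67)
(((34 + 35) - 11) + 77*l(1)) + r = (((34 + 35) - 11) + 77*9) - 2438/3 = ((69 - 11) + 693) - 2438/3 = (58 + 693) - 2438/3 = 751 - 2438/3 = -185/3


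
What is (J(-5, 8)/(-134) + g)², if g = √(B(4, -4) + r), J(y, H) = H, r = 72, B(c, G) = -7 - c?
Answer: 273845/4489 - 8*√61/67 ≈ 60.071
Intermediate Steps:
g = √61 (g = √((-7 - 1*4) + 72) = √((-7 - 4) + 72) = √(-11 + 72) = √61 ≈ 7.8102)
(J(-5, 8)/(-134) + g)² = (8/(-134) + √61)² = (8*(-1/134) + √61)² = (-4/67 + √61)²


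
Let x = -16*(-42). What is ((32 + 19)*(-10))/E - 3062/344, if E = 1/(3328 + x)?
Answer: -350881531/172 ≈ -2.0400e+6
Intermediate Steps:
x = 672
E = 1/4000 (E = 1/(3328 + 672) = 1/4000 ≈ 0.00025000)
((32 + 19)*(-10))/E - 3062/344 = ((32 + 19)*(-10))/(1/4000) - 3062/344 = (51*(-10))*4000 - 3062*1/344 = -510*4000 - 1531/172 = -2040000 - 1531/172 = -350881531/172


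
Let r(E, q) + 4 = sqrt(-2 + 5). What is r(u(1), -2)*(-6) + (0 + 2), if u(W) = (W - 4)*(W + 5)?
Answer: 26 - 6*sqrt(3) ≈ 15.608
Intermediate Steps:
u(W) = (-4 + W)*(5 + W)
r(E, q) = -4 + sqrt(3) (r(E, q) = -4 + sqrt(-2 + 5) = -4 + sqrt(3))
r(u(1), -2)*(-6) + (0 + 2) = (-4 + sqrt(3))*(-6) + (0 + 2) = (24 - 6*sqrt(3)) + 2 = 26 - 6*sqrt(3)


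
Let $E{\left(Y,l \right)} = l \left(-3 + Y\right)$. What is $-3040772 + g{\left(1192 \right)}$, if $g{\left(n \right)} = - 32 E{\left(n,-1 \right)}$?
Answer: $-3002724$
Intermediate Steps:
$g{\left(n \right)} = -96 + 32 n$ ($g{\left(n \right)} = - 32 \left(- (-3 + n)\right) = - 32 \left(3 - n\right) = -96 + 32 n$)
$-3040772 + g{\left(1192 \right)} = -3040772 + \left(-96 + 32 \cdot 1192\right) = -3040772 + \left(-96 + 38144\right) = -3040772 + 38048 = -3002724$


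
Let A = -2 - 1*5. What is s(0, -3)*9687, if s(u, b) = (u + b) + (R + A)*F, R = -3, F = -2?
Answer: 164679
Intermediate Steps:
A = -7 (A = -2 - 5 = -7)
s(u, b) = 20 + b + u (s(u, b) = (u + b) + (-3 - 7)*(-2) = (b + u) - 10*(-2) = (b + u) + 20 = 20 + b + u)
s(0, -3)*9687 = (20 - 3 + 0)*9687 = 17*9687 = 164679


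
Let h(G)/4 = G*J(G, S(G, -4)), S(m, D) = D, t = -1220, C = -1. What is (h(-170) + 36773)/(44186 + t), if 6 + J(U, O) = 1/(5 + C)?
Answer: 13561/14322 ≈ 0.94687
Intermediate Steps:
J(U, O) = -23/4 (J(U, O) = -6 + 1/(5 - 1) = -6 + 1/4 = -23/4)
h(G) = -23*G (h(G) = 4*(G*(-23/4)) = 4*(-23*G/4) = -23*G)
(h(-170) + 36773)/(44186 + t) = (-23*(-170) + 36773)/(44186 - 1220) = (3910 + 36773)/42966 = 40683*(1/42966) = 13561/14322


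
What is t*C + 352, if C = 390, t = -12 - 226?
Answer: -92468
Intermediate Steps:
t = -238
t*C + 352 = -238*390 + 352 = -92820 + 352 = -92468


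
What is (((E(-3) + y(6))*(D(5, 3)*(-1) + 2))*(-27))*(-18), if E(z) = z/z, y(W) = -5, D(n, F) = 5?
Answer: 5832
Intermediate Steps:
E(z) = 1
(((E(-3) + y(6))*(D(5, 3)*(-1) + 2))*(-27))*(-18) = (((1 - 5)*(5*(-1) + 2))*(-27))*(-18) = (-4*(-5 + 2)*(-27))*(-18) = (-4*(-3)*(-27))*(-18) = (12*(-27))*(-18) = -324*(-18) = 5832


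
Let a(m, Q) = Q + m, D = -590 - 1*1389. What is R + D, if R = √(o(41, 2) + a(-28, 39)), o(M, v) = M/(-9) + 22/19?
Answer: -1979 + 10*√247/57 ≈ -1976.2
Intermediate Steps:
D = -1979 (D = -590 - 1389 = -1979)
o(M, v) = 22/19 - M/9 (o(M, v) = M*(-⅑) + 22*(1/19) = -M/9 + 22/19 = 22/19 - M/9)
R = 10*√247/57 (R = √((22/19 - ⅑*41) + (39 - 28)) = √((22/19 - 41/9) + 11) = √(-581/171 + 11) = √(1300/171) = 10*√247/57 ≈ 2.7572)
R + D = 10*√247/57 - 1979 = -1979 + 10*√247/57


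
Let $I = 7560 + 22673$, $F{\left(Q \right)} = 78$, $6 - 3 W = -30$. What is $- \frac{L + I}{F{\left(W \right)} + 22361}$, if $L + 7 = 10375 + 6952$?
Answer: $- \frac{47553}{22439} \approx -2.1192$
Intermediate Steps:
$W = 12$ ($W = 2 - -10 = 2 + 10 = 12$)
$I = 30233$
$L = 17320$ ($L = -7 + \left(10375 + 6952\right) = -7 + 17327 = 17320$)
$- \frac{L + I}{F{\left(W \right)} + 22361} = - \frac{17320 + 30233}{78 + 22361} = - \frac{47553}{22439}$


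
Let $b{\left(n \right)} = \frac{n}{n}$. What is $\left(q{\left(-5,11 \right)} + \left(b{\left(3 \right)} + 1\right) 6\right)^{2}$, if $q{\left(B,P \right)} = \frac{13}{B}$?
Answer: $\frac{2209}{25} \approx 88.36$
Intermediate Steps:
$b{\left(n \right)} = 1$
$\left(q{\left(-5,11 \right)} + \left(b{\left(3 \right)} + 1\right) 6\right)^{2} = \left(\frac{13}{-5} + \left(1 + 1\right) 6\right)^{2} = \left(13 \left(- \frac{1}{5}\right) + 2 \cdot 6\right)^{2} = \left(- \frac{13}{5} + 12\right)^{2} = \left(\frac{47}{5}\right)^{2} = \frac{2209}{25}$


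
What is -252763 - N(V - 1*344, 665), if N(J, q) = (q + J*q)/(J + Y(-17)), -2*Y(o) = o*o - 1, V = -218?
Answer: -178823743/706 ≈ -2.5329e+5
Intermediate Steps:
Y(o) = ½ - o²/2 (Y(o) = -(o*o - 1)/2 = -(o² - 1)/2 = -(-1 + o²)/2 = ½ - o²/2)
N(J, q) = (q + J*q)/(-144 + J) (N(J, q) = (q + J*q)/(J + (½ - ½*(-17)²)) = (q + J*q)/(J + (½ - ½*289)) = (q + J*q)/(J + (½ - 289/2)) = (q + J*q)/(J - 144) = (q + J*q)/(-144 + J))
-252763 - N(V - 1*344, 665) = -252763 - 665*(1 + (-218 - 1*344))/(-144 + (-218 - 1*344)) = -252763 - 665*(1 + (-218 - 344))/(-144 + (-218 - 344)) = -252763 - 665*(1 - 562)/(-144 - 562) = -252763 - 665*(-561)/(-706) = -252763 - 665*(-1)*(-561)/706 = -252763 - 1*373065/706 = -252763 - 373065/706 = -178823743/706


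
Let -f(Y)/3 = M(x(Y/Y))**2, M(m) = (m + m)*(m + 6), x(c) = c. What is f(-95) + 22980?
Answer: 22392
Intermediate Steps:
M(m) = 2*m*(6 + m) (M(m) = (2*m)*(6 + m) = 2*m*(6 + m))
f(Y) = -588 (f(Y) = -3*4*(6 + Y/Y)**2 = -3*4*(6 + 1)**2 = -3*(2*1*7)**2 = -3*14**2 = -3*196 = -588)
f(-95) + 22980 = -588 + 22980 = 22392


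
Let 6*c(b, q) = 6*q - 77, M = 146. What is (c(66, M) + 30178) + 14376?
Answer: 268123/6 ≈ 44687.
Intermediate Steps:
c(b, q) = -77/6 + q (c(b, q) = (6*q - 77)/6 = (-77 + 6*q)/6 = -77/6 + q)
(c(66, M) + 30178) + 14376 = ((-77/6 + 146) + 30178) + 14376 = (799/6 + 30178) + 14376 = 181867/6 + 14376 = 268123/6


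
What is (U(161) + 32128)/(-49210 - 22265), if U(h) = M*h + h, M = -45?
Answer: -8348/23825 ≈ -0.35039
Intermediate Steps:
U(h) = -44*h (U(h) = -45*h + h = -44*h)
(U(161) + 32128)/(-49210 - 22265) = (-44*161 + 32128)/(-49210 - 22265) = (-7084 + 32128)/(-71475) = 25044*(-1/71475) = -8348/23825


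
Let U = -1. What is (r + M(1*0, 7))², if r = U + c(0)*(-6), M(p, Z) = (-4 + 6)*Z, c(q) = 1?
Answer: 49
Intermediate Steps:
M(p, Z) = 2*Z
r = -7 (r = -1 + 1*(-6) = -1 - 6 = -7)
(r + M(1*0, 7))² = (-7 + 2*7)² = (-7 + 14)² = 7² = 49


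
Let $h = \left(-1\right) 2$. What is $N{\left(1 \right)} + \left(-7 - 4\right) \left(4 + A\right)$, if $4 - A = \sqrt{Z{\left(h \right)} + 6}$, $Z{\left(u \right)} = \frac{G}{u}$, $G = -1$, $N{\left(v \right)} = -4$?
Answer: $-92 + \frac{11 \sqrt{26}}{2} \approx -63.955$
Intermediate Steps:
$h = -2$
$Z{\left(u \right)} = - \frac{1}{u}$
$A = 4 - \frac{\sqrt{26}}{2}$ ($A = 4 - \sqrt{- \frac{1}{-2} + 6} = 4 - \sqrt{\left(-1\right) \left(- \frac{1}{2}\right) + 6} = 4 - \sqrt{\frac{1}{2} + 6} = 4 - \sqrt{\frac{13}{2}} = 4 - \frac{\sqrt{26}}{2} \approx 1.4505$)
$N{\left(1 \right)} + \left(-7 - 4\right) \left(4 + A\right) = -4 + \left(-7 - 4\right) \left(4 + \left(4 - \frac{\sqrt{26}}{2}\right)\right) = -4 + \left(-7 - 4\right) \left(8 - \frac{\sqrt{26}}{2}\right) = -4 - 11 \left(8 - \frac{\sqrt{26}}{2}\right) = -4 - \left(88 - \frac{11 \sqrt{26}}{2}\right) = -92 + \frac{11 \sqrt{26}}{2}$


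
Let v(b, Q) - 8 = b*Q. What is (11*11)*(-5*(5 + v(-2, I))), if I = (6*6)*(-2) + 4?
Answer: -90145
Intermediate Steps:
I = -68 (I = 36*(-2) + 4 = -72 + 4 = -68)
v(b, Q) = 8 + Q*b (v(b, Q) = 8 + b*Q = 8 + Q*b)
(11*11)*(-5*(5 + v(-2, I))) = (11*11)*(-5*(5 + (8 - 68*(-2)))) = 121*(-5*(5 + (8 + 136))) = 121*(-5*(5 + 144)) = 121*(-5*149) = 121*(-745) = -90145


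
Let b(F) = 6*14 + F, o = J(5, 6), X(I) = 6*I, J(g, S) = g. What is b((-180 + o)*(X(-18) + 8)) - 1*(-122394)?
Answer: 139978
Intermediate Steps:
o = 5
b(F) = 84 + F
b((-180 + o)*(X(-18) + 8)) - 1*(-122394) = (84 + (-180 + 5)*(6*(-18) + 8)) - 1*(-122394) = (84 - 175*(-108 + 8)) + 122394 = (84 - 175*(-100)) + 122394 = (84 + 17500) + 122394 = 17584 + 122394 = 139978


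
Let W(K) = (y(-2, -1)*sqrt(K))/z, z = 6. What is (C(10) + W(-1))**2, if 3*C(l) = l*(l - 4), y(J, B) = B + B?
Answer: (60 - I)**2/9 ≈ 399.89 - 13.333*I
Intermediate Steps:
y(J, B) = 2*B
C(l) = l*(-4 + l)/3 (C(l) = (l*(l - 4))/3 = (l*(-4 + l))/3 = l*(-4 + l)/3)
W(K) = -sqrt(K)/3 (W(K) = ((2*(-1))*sqrt(K))/6 = -2*sqrt(K)*(1/6) = -sqrt(K)/3)
(C(10) + W(-1))**2 = ((1/3)*10*(-4 + 10) - I/3)**2 = ((1/3)*10*6 - I/3)**2 = (20 - I/3)**2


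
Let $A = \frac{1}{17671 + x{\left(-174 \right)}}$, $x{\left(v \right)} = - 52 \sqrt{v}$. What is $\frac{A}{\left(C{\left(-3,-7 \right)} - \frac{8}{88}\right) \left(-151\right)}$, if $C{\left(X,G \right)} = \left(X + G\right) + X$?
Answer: $\frac{194381}{6800104121328} + \frac{143 i \sqrt{174}}{1700026030332} \approx 2.8585 \cdot 10^{-8} + 1.1096 \cdot 10^{-9} i$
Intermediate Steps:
$C{\left(X,G \right)} = G + 2 X$ ($C{\left(X,G \right)} = \left(G + X\right) + X = G + 2 X$)
$A = \frac{1}{17671 - 52 i \sqrt{174}}$ ($A = \frac{1}{17671 - 52 \sqrt{-174}} = \frac{1}{17671 - 52 i \sqrt{174}} \approx 5.6505 \cdot 10^{-5} + 2.1933 \cdot 10^{-6} i$)
$\frac{A}{\left(C{\left(-3,-7 \right)} - \frac{8}{88}\right) \left(-151\right)} = \frac{\frac{17671}{312734737} + \frac{52 i \sqrt{174}}{312734737}}{\left(\left(-7 + 2 \left(-3\right)\right) - \frac{8}{88}\right) \left(-151\right)} = \frac{\frac{17671}{312734737} + \frac{52 i \sqrt{174}}{312734737}}{\left(\left(-7 - 6\right) - \frac{1}{11}\right) \left(-151\right)} = \frac{\frac{17671}{312734737} + \frac{52 i \sqrt{174}}{312734737}}{\left(-13 - \frac{1}{11}\right) \left(-151\right)} = \frac{\frac{17671}{312734737} + \frac{52 i \sqrt{174}}{312734737}}{\left(- \frac{144}{11}\right) \left(-151\right)} = \frac{\frac{17671}{312734737} + \frac{52 i \sqrt{174}}{312734737}}{\frac{21744}{11}} = \left(\frac{17671}{312734737} + \frac{52 i \sqrt{174}}{312734737}\right) \frac{11}{21744} = \frac{194381}{6800104121328} + \frac{143 i \sqrt{174}}{1700026030332}$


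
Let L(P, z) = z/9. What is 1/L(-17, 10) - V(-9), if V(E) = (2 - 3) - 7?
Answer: 89/10 ≈ 8.9000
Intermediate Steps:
L(P, z) = z/9 (L(P, z) = z*(1/9) = z/9)
V(E) = -8 (V(E) = -1 - 7 = -8)
1/L(-17, 10) - V(-9) = 1/((1/9)*10) - 1*(-8) = 1/(10/9) + 8 = 9/10 + 8 = 89/10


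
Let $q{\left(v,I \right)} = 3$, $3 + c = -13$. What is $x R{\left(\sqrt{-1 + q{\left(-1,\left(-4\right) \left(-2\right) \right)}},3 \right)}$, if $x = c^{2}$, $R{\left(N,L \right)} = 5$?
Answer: $1280$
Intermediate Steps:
$c = -16$ ($c = -3 - 13 = -16$)
$x = 256$ ($x = \left(-16\right)^{2} = 256$)
$x R{\left(\sqrt{-1 + q{\left(-1,\left(-4\right) \left(-2\right) \right)}},3 \right)} = 256 \cdot 5 = 1280$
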